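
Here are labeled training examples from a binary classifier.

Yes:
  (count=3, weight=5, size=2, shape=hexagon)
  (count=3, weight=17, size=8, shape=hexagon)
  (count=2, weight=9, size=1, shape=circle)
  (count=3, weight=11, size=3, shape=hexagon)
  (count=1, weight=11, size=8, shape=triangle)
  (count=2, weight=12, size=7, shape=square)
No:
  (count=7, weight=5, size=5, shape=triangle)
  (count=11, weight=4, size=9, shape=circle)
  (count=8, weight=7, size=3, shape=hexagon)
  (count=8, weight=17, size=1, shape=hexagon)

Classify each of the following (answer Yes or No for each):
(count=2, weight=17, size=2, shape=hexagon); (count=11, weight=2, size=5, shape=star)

The rule appears to be: count ≤ 3.

Yes, No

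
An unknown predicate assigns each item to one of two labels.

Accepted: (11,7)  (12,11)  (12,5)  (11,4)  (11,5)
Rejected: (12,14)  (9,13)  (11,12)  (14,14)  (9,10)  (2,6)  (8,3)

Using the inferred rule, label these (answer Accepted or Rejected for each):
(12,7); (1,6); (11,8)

The classifier is using: first > second AND sum ≥ 15.
(12,7) — 12 > 7, 12+7 = 19, hence Accepted. (1,6) — 1 < 6, 1+6 = 7, hence Rejected. (11,8) — 11 > 8, 11+8 = 19, hence Accepted.

Accepted, Rejected, Accepted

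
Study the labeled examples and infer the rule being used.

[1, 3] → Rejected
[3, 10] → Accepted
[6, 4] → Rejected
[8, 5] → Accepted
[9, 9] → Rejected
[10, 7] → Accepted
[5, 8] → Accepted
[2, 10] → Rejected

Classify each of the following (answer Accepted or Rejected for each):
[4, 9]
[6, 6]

One predicate separates the groups cleanly: sum is odd.

Accepted, Rejected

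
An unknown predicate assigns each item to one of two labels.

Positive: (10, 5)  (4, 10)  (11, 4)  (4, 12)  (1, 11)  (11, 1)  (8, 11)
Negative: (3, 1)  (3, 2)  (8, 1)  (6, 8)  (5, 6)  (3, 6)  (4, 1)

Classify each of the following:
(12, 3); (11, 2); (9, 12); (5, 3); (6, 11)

One predicate separates the groups cleanly: max ≥ 10.

Positive, Positive, Positive, Negative, Positive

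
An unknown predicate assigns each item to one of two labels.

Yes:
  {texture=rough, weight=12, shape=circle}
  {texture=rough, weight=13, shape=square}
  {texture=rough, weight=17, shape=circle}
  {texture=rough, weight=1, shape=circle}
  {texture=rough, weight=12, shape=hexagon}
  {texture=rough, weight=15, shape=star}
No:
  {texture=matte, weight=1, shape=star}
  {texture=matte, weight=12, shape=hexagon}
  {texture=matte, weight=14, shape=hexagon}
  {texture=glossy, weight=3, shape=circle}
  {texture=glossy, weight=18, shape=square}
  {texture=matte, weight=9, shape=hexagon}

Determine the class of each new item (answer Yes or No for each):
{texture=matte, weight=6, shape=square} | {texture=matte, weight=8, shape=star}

One predicate separates the groups cleanly: texture is rough.
{texture=matte, weight=6, shape=square} → texture is matte → No.
{texture=matte, weight=8, shape=star} → texture is matte → No.

No, No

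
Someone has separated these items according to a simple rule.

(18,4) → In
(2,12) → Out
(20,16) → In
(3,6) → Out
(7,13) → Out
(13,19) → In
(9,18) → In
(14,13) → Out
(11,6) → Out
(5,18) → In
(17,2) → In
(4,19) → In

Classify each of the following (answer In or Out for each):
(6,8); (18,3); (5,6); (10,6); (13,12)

Out, In, Out, Out, Out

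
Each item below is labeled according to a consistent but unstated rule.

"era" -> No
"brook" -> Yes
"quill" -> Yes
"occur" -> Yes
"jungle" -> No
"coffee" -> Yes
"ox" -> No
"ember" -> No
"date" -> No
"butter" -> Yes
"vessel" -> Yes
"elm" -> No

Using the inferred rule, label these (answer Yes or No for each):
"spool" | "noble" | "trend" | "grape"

Yes, No, No, No

One predicate separates the groups cleanly: has a double letter.
"spool": Yes ('oo' doubled).
"noble": No (no doubled letter).
"trend": No (no doubled letter).
"grape": No (no doubled letter).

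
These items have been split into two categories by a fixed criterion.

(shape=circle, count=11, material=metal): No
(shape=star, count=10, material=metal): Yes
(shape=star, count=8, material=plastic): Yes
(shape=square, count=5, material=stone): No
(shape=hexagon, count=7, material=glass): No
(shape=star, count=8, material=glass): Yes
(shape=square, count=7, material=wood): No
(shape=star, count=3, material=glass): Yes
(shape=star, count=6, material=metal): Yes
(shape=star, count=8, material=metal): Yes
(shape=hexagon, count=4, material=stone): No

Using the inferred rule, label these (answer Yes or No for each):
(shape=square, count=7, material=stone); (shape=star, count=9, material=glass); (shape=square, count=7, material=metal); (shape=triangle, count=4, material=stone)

No, Yes, No, No

Every 'Yes' example satisfies: shape is star. None of the 'No' examples do.
(shape=square, count=7, material=stone) — shape is square, hence No.
(shape=star, count=9, material=glass) — shape is star, hence Yes.
(shape=square, count=7, material=metal) — shape is square, hence No.
(shape=triangle, count=4, material=stone) — shape is triangle, hence No.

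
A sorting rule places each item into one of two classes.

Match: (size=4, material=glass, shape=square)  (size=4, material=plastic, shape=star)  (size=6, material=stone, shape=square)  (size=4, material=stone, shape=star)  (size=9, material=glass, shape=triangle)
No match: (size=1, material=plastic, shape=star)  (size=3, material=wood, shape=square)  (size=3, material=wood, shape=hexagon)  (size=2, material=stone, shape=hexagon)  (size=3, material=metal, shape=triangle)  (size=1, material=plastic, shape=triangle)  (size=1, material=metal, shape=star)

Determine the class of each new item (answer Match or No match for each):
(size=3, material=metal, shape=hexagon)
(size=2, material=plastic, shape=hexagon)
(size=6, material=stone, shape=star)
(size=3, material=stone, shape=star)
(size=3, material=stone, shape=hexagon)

Rule: size ≥ 4. This holds for each 'Match' example and fails for each 'No match' one.
No match: (size=3, material=metal, shape=hexagon), since size = 3.
No match: (size=2, material=plastic, shape=hexagon), since size = 2.
Match: (size=6, material=stone, shape=star), since size = 6.
No match: (size=3, material=stone, shape=star), since size = 3.
No match: (size=3, material=stone, shape=hexagon), since size = 3.

No match, No match, Match, No match, No match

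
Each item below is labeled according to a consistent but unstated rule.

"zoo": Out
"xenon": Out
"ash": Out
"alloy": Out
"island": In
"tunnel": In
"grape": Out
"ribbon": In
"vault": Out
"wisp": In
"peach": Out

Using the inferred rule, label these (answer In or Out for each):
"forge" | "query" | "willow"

The distinguishing property — even length — holds for all the 'In' cases and none of the 'Out' cases.
"forge": length 5, fails the rule → Out. "query": length 5, fails the rule → Out. "willow": length 6, has this property → In.

Out, Out, In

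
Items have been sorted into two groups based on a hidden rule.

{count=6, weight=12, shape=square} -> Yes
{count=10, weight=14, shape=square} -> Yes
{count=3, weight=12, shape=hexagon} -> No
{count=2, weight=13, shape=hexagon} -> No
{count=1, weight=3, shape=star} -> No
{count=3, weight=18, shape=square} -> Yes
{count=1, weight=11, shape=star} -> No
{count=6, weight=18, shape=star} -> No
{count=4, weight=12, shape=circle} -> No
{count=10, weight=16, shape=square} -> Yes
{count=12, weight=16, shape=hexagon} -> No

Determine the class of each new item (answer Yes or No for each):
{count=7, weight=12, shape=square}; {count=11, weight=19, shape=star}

Rule: shape is square. This holds for each 'Yes' example and fails for each 'No' one.
{count=7, weight=12, shape=square} → shape is square → Yes. {count=11, weight=19, shape=star} → shape is star → No.

Yes, No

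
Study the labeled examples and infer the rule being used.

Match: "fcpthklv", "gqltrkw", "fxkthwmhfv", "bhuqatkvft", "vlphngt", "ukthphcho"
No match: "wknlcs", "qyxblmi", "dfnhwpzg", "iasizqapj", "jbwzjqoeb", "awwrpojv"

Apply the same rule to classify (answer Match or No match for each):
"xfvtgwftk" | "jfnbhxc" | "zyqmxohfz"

Match, No match, No match

The pattern is that an item is 'Match' exactly when: contains 't'.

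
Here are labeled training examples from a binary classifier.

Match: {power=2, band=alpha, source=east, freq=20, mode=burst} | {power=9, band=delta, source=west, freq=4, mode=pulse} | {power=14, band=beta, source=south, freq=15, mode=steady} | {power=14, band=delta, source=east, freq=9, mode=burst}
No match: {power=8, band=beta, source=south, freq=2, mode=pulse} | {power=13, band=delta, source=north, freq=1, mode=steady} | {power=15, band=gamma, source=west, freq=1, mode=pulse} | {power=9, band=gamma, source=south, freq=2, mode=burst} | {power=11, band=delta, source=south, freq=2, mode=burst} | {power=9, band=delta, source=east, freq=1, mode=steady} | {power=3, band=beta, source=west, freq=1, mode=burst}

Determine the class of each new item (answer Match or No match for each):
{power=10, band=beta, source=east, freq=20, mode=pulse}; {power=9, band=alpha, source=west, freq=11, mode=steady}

Match, Match

A rule that fits every label: freq ≥ 4 — true of each 'Match' example, false of each 'No match' one.
{power=10, band=beta, source=east, freq=20, mode=pulse} — freq = 20, hence Match. {power=9, band=alpha, source=west, freq=11, mode=steady} — freq = 11, hence Match.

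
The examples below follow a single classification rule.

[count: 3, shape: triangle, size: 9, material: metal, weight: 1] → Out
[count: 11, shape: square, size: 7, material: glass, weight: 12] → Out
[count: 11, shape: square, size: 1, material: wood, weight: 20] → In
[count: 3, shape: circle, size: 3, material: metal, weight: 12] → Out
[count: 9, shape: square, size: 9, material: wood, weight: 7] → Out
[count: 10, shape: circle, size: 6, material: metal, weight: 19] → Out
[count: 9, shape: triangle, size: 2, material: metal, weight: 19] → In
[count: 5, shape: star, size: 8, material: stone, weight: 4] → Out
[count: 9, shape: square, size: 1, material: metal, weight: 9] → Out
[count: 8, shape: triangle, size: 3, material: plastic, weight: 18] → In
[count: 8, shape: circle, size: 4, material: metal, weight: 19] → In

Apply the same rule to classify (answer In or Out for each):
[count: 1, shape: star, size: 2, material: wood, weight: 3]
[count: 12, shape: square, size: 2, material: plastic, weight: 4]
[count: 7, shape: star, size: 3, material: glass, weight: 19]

Out, Out, In

The classifier is using: size ≤ 4 AND weight ≥ 18.
Out: [count: 1, shape: star, size: 2, material: wood, weight: 3], since size = 2, weight = 3.
Out: [count: 12, shape: square, size: 2, material: plastic, weight: 4], since size = 2, weight = 4.
In: [count: 7, shape: star, size: 3, material: glass, weight: 19], since size = 3, weight = 19.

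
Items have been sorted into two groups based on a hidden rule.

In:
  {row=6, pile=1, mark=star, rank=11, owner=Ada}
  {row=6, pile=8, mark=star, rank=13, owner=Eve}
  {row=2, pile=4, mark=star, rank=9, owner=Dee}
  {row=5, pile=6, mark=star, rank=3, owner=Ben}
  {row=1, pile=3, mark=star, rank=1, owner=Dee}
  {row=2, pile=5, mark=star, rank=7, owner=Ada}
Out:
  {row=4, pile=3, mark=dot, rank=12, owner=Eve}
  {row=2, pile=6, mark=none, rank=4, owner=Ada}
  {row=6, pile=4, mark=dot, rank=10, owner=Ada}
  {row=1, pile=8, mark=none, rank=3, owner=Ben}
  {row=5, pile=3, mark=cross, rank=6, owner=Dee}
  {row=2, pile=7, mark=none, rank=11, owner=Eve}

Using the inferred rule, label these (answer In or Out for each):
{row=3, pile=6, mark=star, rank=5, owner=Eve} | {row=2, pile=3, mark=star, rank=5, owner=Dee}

Looking at the examples, the only property every 'In' case has and every 'Out' case lacks is: mark is star.
{row=3, pile=6, mark=star, rank=5, owner=Eve}: mark is star, checks out → In.
{row=2, pile=3, mark=star, rank=5, owner=Dee}: mark is star, checks out → In.

In, In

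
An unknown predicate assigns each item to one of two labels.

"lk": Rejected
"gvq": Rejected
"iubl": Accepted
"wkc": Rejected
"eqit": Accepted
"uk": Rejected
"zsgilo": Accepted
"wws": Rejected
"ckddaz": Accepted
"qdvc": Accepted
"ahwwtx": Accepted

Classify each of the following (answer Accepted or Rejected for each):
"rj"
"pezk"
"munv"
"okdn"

The classifier is using: length ≥ 4.
"rj": length 2 — fails this test, so Rejected. "pezk": length 4 — meets the rule, so Accepted. "munv": length 4 — meets the rule, so Accepted. "okdn": length 4 — meets the rule, so Accepted.

Rejected, Accepted, Accepted, Accepted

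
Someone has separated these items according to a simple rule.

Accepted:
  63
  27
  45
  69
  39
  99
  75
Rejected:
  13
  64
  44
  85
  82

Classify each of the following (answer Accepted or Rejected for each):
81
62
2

Accepted, Rejected, Rejected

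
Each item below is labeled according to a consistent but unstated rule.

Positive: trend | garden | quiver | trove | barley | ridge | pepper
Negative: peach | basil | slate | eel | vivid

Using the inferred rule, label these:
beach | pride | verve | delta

The common property of the 'Positive' items is: contains 'r'. No 'Negative' item has it.

Negative, Positive, Positive, Negative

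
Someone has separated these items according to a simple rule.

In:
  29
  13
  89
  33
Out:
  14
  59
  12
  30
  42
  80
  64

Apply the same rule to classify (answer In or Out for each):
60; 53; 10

All 'In' examples share one property — ≡ 1 (mod 4) — and every 'Out' example lacks it.
60: Out (60 mod 4 = 0).
53: In (53 mod 4 = 1).
10: Out (10 mod 4 = 2).

Out, In, Out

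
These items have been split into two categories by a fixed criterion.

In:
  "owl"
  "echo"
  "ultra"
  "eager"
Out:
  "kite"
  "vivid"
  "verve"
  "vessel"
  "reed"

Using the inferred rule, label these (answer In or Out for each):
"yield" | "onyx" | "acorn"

Out, In, In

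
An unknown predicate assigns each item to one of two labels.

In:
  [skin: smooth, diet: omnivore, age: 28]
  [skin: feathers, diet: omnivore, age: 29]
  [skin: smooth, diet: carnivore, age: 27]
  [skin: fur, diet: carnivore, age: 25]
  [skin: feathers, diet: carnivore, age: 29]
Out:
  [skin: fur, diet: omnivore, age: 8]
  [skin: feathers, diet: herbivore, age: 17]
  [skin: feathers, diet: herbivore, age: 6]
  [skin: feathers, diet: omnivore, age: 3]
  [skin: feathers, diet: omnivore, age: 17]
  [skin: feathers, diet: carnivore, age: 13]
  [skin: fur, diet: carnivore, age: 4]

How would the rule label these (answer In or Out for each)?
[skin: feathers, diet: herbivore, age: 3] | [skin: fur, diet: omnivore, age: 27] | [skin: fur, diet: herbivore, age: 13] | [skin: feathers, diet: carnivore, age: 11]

Out, In, Out, Out

The classifier is using: age ≥ 25.
[skin: feathers, diet: herbivore, age: 3] — age = 3, hence Out.
[skin: fur, diet: omnivore, age: 27] — age = 27, hence In.
[skin: fur, diet: herbivore, age: 13] — age = 13, hence Out.
[skin: feathers, diet: carnivore, age: 11] — age = 11, hence Out.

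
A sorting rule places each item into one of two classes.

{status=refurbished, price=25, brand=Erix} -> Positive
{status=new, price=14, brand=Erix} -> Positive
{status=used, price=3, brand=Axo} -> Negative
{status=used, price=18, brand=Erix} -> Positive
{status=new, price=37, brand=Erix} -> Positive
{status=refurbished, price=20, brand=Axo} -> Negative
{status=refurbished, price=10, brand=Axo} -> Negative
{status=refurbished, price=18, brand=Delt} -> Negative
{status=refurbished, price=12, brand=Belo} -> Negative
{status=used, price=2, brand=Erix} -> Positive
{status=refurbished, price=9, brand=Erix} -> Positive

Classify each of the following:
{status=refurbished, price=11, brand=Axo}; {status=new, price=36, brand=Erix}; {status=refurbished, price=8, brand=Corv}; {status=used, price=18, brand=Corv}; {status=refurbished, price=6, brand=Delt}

Negative, Positive, Negative, Negative, Negative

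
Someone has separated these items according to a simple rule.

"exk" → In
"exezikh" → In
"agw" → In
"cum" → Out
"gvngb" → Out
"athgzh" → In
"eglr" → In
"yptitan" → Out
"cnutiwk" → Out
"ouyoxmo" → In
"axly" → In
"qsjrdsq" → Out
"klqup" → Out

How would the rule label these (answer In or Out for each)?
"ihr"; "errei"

In, In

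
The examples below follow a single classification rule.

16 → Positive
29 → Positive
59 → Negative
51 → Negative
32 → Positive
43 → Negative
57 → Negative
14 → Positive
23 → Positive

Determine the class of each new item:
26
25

Positive, Positive

The classifier is using: at most 32.
26: 26 ≤ 32, satisfies this → Positive. 25: 25 ≤ 32, satisfies this → Positive.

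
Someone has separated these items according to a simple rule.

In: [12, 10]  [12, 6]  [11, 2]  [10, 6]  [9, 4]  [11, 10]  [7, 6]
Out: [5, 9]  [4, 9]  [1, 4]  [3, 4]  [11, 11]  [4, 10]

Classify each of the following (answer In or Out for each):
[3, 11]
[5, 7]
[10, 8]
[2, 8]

Out, Out, In, Out

The rule appears to be: first > second.
[3, 11]: Out (3 < 11).
[5, 7]: Out (5 < 7).
[10, 8]: In (10 > 8).
[2, 8]: Out (2 < 8).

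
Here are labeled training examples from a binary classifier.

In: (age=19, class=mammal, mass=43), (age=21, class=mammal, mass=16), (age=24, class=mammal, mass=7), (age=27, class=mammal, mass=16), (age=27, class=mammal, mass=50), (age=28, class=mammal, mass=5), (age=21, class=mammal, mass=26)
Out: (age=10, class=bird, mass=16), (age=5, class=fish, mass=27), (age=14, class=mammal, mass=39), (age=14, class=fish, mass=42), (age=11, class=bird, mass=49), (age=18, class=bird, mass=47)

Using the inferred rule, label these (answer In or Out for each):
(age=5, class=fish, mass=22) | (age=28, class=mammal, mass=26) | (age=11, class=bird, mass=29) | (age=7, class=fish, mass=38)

Out, In, Out, Out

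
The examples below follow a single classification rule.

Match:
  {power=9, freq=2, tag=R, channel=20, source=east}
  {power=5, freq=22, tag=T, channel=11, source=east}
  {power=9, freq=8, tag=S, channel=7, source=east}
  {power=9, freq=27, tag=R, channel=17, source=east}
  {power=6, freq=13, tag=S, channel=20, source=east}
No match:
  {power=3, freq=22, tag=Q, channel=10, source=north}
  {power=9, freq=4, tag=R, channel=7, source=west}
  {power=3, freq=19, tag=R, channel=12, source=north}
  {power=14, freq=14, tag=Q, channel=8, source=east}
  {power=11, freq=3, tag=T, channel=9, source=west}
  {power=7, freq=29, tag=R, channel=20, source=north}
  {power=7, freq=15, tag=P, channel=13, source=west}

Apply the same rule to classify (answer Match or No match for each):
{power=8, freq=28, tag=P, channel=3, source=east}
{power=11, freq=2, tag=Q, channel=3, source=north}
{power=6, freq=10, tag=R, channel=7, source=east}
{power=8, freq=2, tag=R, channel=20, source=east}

Rule: source is east AND power ≤ 9. This holds for each 'Match' example and fails for each 'No match' one.

Match, No match, Match, Match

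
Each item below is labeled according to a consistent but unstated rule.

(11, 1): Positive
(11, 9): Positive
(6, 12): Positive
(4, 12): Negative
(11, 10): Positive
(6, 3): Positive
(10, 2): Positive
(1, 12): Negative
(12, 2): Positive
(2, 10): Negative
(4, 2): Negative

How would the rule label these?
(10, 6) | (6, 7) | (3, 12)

Positive, Positive, Negative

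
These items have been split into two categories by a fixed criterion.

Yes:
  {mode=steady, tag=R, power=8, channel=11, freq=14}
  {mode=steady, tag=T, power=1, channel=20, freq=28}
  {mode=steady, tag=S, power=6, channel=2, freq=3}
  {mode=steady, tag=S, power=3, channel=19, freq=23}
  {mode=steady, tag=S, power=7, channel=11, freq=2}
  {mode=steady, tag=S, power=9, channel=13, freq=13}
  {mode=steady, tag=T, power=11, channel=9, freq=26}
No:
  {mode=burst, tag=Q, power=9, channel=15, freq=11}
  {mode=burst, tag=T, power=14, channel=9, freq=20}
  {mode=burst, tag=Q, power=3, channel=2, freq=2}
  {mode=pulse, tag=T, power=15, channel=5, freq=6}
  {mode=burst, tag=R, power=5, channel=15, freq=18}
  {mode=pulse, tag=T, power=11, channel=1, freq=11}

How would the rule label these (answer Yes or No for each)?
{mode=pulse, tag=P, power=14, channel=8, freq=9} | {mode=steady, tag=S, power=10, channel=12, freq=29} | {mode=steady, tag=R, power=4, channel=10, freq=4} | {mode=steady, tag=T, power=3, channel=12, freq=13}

No, Yes, Yes, Yes

One predicate separates the groups cleanly: mode is steady.
{mode=pulse, tag=P, power=14, channel=8, freq=9}: mode is pulse, fails this test → No. {mode=steady, tag=S, power=10, channel=12, freq=29}: mode is steady, matches → Yes. {mode=steady, tag=R, power=4, channel=10, freq=4}: mode is steady, matches → Yes. {mode=steady, tag=T, power=3, channel=12, freq=13}: mode is steady, matches → Yes.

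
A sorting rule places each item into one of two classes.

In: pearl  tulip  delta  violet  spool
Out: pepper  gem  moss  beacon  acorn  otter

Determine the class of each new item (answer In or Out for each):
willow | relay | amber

In, In, Out

One predicate separates the groups cleanly: contains 'l'.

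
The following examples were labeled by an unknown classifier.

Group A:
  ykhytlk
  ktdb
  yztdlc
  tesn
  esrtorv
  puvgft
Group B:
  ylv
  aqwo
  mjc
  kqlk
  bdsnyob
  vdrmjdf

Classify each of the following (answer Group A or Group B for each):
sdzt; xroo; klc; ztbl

Group A, Group B, Group B, Group A

The rule appears to be: contains 't'.
sdzt — has 't', hence Group A. xroo — no 't', hence Group B. klc — no 't', hence Group B. ztbl — has 't', hence Group A.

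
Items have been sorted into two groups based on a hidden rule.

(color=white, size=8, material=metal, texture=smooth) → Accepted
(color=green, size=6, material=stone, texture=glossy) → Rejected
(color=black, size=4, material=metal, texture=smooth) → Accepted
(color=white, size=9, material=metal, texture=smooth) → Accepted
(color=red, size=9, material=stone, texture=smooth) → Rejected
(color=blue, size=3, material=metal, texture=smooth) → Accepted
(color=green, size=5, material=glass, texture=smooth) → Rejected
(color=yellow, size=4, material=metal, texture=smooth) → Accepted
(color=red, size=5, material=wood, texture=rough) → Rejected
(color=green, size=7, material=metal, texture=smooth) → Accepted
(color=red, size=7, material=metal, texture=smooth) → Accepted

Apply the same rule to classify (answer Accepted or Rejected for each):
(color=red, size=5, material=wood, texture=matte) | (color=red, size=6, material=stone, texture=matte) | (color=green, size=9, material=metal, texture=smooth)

Rejected, Rejected, Accepted

Comparing the two groups points to one rule — material is metal.
(color=red, size=5, material=wood, texture=matte): material is wood, does not satisfy this → Rejected. (color=red, size=6, material=stone, texture=matte): material is stone, does not satisfy this → Rejected. (color=green, size=9, material=metal, texture=smooth): material is metal, checks out → Accepted.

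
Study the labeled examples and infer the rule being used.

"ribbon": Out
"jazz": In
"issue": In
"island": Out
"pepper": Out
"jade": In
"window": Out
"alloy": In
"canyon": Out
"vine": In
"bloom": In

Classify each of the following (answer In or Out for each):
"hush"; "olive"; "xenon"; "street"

In, In, In, Out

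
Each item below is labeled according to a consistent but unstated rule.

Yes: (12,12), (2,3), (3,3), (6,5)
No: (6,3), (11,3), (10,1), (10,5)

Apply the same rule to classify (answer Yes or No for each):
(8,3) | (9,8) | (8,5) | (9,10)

All 'Yes' examples share one property — |first − second| ≤ 1 — and every 'No' example lacks it.
No: (8,3), since |8−3| = 5. Yes: (9,8), since |9−8| = 1. No: (8,5), since |8−5| = 3. Yes: (9,10), since |9−10| = 1.

No, Yes, No, Yes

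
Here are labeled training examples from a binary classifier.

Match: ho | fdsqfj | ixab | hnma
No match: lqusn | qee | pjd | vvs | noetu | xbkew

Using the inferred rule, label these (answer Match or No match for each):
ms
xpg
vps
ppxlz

The distinguishing property — even length — holds for all the 'Match' cases and none of the 'No match' cases.
ms: length 2 — qualifies, so Match.
xpg: length 3 — does not satisfy this, so No match.
vps: length 3 — does not satisfy this, so No match.
ppxlz: length 5 — does not satisfy this, so No match.

Match, No match, No match, No match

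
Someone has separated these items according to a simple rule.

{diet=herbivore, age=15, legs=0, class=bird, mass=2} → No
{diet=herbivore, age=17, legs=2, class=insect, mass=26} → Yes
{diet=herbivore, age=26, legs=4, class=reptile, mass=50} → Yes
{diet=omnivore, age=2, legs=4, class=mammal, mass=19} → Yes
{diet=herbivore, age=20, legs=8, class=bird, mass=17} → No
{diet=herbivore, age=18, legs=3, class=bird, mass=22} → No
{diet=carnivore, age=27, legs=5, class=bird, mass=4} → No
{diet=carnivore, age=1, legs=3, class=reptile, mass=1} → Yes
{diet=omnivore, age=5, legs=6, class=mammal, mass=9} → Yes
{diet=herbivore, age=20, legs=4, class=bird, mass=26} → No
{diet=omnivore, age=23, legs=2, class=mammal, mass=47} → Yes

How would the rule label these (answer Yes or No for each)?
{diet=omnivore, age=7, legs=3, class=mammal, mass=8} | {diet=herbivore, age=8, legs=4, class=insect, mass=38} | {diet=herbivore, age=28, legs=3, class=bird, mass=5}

The common property of the 'Yes' items is: class is not bird. No 'No' item has it.
{diet=omnivore, age=7, legs=3, class=mammal, mass=8}: class is mammal, passes → Yes. {diet=herbivore, age=8, legs=4, class=insect, mass=38}: class is insect, passes → Yes. {diet=herbivore, age=28, legs=3, class=bird, mass=5}: class is bird, fails this test → No.

Yes, Yes, No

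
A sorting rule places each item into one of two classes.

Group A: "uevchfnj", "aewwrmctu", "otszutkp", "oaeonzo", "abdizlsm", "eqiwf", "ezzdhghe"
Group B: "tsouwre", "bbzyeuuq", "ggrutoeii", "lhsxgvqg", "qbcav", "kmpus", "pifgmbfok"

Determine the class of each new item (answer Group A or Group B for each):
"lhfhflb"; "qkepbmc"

Every 'Group A' example satisfies: starts with a vowel. None of the 'Group B' examples do.
"lhfhflb": starts with 'l' — doesn't qualify, so Group B.
"qkepbmc": starts with 'q' — doesn't qualify, so Group B.

Group B, Group B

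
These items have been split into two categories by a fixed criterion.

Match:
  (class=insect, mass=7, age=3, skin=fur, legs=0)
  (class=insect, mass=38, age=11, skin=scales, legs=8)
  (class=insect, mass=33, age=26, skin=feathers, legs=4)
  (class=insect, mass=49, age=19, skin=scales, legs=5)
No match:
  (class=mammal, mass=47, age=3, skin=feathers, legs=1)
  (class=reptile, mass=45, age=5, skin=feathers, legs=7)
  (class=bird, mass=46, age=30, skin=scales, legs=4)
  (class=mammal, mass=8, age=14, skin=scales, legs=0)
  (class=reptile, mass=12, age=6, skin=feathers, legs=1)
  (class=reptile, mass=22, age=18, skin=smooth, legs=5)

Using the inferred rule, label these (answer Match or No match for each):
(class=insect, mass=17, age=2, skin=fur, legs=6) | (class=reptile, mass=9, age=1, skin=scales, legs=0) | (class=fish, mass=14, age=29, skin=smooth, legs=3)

A rule that fits every label: class is insect — true of each 'Match' example, false of each 'No match' one.
(class=insect, mass=17, age=2, skin=fur, legs=6): class is insect, fits → Match. (class=reptile, mass=9, age=1, skin=scales, legs=0): class is reptile, lacks this property → No match. (class=fish, mass=14, age=29, skin=smooth, legs=3): class is fish, lacks this property → No match.

Match, No match, No match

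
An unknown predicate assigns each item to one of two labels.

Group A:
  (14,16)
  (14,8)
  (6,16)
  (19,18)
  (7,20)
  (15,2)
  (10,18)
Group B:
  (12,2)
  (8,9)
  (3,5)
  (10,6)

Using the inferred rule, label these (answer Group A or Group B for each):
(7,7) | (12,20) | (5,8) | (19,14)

Every 'Group A' example satisfies: max ≥ 14. None of the 'Group B' examples do.

Group B, Group A, Group B, Group A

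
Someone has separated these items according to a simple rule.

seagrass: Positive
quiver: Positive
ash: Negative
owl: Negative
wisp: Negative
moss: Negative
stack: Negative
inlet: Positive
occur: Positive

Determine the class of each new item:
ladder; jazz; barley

Positive, Negative, Positive

Rule: has ≥ 2 vowels. This holds for each 'Positive' example and fails for each 'Negative' one.
ladder: Positive (2 vowels). jazz: Negative (1 vowel). barley: Positive (2 vowels).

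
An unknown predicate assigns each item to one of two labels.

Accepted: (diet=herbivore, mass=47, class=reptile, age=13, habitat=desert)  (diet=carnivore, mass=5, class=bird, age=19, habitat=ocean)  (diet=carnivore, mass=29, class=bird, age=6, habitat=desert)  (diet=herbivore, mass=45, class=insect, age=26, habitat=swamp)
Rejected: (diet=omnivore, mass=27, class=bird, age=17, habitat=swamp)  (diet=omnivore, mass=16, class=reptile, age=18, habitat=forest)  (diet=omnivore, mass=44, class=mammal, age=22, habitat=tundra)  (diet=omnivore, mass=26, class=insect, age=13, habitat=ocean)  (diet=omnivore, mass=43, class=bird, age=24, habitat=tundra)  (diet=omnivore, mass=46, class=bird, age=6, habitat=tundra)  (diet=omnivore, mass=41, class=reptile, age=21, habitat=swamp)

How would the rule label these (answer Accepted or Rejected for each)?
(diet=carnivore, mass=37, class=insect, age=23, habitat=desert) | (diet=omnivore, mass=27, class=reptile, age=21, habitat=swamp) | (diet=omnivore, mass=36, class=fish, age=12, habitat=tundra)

Comparing the two groups points to one rule — diet is not omnivore.

Accepted, Rejected, Rejected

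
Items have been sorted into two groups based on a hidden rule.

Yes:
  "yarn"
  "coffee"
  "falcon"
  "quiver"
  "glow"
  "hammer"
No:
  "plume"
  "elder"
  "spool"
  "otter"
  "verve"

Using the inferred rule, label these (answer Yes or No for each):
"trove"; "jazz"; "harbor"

The distinguishing property — even length — holds for all the 'Yes' cases and none of the 'No' cases.
"trove": length 5 — does not fit, so No.
"jazz": length 4 — qualifies, so Yes.
"harbor": length 6 — qualifies, so Yes.

No, Yes, Yes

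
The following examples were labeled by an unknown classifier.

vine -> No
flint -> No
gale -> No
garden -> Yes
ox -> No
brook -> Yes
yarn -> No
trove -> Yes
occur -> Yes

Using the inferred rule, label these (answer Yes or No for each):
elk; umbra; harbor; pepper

No, Yes, Yes, Yes

The distinguishing property — length ≥ 5 AND contains 'r' — holds for all the 'Yes' cases and none of the 'No' cases.
elk: No (length 3, no 'r'). umbra: Yes (length 5, has 'r'). harbor: Yes (length 6, has 'r'). pepper: Yes (length 6, has 'r').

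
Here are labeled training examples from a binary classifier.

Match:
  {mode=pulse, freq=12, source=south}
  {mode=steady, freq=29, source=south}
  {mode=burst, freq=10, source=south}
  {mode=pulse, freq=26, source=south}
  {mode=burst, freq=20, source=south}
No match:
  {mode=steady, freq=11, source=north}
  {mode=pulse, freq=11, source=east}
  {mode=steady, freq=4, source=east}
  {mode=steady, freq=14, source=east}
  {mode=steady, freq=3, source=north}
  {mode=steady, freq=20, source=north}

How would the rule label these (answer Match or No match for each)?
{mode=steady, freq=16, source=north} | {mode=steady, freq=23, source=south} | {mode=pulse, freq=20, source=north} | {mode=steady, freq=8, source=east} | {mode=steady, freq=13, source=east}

The classifier is using: source is south.
{mode=steady, freq=16, source=north}: source is north — doesn't qualify, so No match. {mode=steady, freq=23, source=south}: source is south — fits, so Match. {mode=pulse, freq=20, source=north}: source is north — doesn't qualify, so No match. {mode=steady, freq=8, source=east}: source is east — doesn't qualify, so No match. {mode=steady, freq=13, source=east}: source is east — doesn't qualify, so No match.

No match, Match, No match, No match, No match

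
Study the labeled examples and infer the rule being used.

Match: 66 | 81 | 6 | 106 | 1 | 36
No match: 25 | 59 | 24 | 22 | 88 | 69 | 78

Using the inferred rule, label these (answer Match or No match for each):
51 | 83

Match, No match

Rule: ≡ 1 (mod 5). This holds for each 'Match' example and fails for each 'No match' one.
51 — 51 mod 5 = 1, hence Match.
83 — 83 mod 5 = 3, hence No match.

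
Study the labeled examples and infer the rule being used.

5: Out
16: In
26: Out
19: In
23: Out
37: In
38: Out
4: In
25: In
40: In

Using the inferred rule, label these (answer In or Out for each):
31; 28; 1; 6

The distinguishing property — ≡ 1 (mod 3) — holds for all the 'In' cases and none of the 'Out' cases.
31: In (31 mod 3 = 1).
28: In (28 mod 3 = 1).
1: In (1 mod 3 = 1).
6: Out (6 mod 3 = 0).

In, In, In, Out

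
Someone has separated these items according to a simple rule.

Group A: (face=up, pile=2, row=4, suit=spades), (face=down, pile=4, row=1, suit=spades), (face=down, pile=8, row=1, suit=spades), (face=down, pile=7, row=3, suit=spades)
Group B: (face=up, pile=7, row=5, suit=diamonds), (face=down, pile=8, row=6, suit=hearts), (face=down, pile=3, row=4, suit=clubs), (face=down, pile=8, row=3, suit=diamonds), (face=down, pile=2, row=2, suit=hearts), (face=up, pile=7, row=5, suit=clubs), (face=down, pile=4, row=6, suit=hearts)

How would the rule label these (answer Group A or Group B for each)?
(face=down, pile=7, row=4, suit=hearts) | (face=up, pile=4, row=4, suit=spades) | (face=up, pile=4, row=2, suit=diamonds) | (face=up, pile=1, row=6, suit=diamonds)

The simplest hypothesis consistent with all the labels is: suit is spades.
Group B: (face=down, pile=7, row=4, suit=hearts), since suit is hearts. Group A: (face=up, pile=4, row=4, suit=spades), since suit is spades. Group B: (face=up, pile=4, row=2, suit=diamonds), since suit is diamonds. Group B: (face=up, pile=1, row=6, suit=diamonds), since suit is diamonds.

Group B, Group A, Group B, Group B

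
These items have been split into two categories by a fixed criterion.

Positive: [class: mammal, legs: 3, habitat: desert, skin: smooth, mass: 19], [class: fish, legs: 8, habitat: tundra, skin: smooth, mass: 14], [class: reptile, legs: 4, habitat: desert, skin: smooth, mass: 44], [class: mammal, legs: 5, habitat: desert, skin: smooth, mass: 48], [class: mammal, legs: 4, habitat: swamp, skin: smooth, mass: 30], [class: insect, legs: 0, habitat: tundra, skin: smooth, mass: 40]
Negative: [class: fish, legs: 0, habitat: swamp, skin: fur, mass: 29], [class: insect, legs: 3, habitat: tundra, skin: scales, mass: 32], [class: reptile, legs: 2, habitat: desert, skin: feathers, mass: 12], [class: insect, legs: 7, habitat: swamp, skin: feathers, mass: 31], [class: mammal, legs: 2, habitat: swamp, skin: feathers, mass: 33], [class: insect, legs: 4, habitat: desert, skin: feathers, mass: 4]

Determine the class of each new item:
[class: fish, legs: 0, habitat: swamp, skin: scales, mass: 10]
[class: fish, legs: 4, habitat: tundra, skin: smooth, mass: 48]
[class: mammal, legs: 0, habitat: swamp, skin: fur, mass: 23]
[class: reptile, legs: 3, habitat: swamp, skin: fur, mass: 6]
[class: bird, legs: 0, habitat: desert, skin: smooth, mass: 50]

The distinguishing property — skin is smooth — holds for all the 'Positive' cases and none of the 'Negative' cases.
[class: fish, legs: 0, habitat: swamp, skin: scales, mass: 10]: skin is scales, fails the rule → Negative. [class: fish, legs: 4, habitat: tundra, skin: smooth, mass: 48]: skin is smooth, checks out → Positive. [class: mammal, legs: 0, habitat: swamp, skin: fur, mass: 23]: skin is fur, fails the rule → Negative. [class: reptile, legs: 3, habitat: swamp, skin: fur, mass: 6]: skin is fur, fails the rule → Negative. [class: bird, legs: 0, habitat: desert, skin: smooth, mass: 50]: skin is smooth, checks out → Positive.

Negative, Positive, Negative, Negative, Positive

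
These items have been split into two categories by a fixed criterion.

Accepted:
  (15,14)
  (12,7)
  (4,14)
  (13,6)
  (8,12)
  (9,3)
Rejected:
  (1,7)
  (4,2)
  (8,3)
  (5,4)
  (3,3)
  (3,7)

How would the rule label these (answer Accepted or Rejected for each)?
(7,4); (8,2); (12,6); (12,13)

Rejected, Rejected, Accepted, Accepted

The simplest hypothesis consistent with all the labels is: sum ≥ 12.
Rejected: (7,4), since 7+4 = 11.
Rejected: (8,2), since 8+2 = 10.
Accepted: (12,6), since 12+6 = 18.
Accepted: (12,13), since 12+13 = 25.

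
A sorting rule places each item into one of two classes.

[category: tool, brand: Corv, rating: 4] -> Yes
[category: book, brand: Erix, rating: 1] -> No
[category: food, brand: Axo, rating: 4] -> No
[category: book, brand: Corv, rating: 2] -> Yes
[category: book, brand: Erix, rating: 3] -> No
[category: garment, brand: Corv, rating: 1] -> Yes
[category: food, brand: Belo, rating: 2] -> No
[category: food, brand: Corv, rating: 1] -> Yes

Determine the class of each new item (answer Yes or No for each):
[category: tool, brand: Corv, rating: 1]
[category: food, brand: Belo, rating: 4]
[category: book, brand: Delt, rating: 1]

Yes, No, No

'Yes' ⟺ brand is Corv.
[category: tool, brand: Corv, rating: 1]: Yes (brand is Corv).
[category: food, brand: Belo, rating: 4]: No (brand is Belo).
[category: book, brand: Delt, rating: 1]: No (brand is Delt).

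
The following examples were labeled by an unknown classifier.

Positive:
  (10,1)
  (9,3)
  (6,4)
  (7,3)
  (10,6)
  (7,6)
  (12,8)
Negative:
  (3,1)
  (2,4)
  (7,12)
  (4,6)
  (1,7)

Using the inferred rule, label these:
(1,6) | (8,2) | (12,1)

The simplest hypothesis consistent with all the labels is: first > second AND sum ≥ 6.

Negative, Positive, Positive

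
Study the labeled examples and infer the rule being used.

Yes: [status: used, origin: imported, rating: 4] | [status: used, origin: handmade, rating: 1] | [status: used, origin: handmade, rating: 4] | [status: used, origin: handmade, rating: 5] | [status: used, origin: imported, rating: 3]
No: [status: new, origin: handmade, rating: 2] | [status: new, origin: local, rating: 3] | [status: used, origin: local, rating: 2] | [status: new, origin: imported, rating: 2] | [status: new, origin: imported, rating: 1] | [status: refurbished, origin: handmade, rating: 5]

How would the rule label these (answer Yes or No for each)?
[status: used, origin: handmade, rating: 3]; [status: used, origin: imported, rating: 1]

The classifier is using: status is used AND rating ≠ 2.
[status: used, origin: handmade, rating: 3]: Yes (status is used, rating = 3).
[status: used, origin: imported, rating: 1]: Yes (status is used, rating = 1).

Yes, Yes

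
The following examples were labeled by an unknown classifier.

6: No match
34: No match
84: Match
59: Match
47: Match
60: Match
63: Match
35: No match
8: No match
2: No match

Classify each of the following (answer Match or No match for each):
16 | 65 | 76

No match, Match, Match

Rule: at least 47. This holds for each 'Match' example and fails for each 'No match' one.
16: 16 < 47, doesn't qualify → No match. 65: 65 ≥ 47, passes → Match. 76: 76 ≥ 47, passes → Match.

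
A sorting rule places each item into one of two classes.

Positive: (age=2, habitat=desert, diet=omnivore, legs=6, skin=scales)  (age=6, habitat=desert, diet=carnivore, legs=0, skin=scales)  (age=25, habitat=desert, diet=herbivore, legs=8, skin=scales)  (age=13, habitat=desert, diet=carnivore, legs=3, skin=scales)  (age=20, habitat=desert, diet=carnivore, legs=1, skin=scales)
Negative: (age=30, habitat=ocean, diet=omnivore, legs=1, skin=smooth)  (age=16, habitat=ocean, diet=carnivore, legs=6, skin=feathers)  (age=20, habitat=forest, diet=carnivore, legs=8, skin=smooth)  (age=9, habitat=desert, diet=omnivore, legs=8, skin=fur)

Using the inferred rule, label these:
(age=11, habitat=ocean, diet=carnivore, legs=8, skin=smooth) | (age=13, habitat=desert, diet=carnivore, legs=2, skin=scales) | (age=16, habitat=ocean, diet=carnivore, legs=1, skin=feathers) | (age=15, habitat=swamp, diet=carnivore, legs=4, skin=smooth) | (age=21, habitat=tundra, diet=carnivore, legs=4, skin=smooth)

Looking at the examples, the only property every 'Positive' case has and every 'Negative' case lacks is: skin is scales.
(age=11, habitat=ocean, diet=carnivore, legs=8, skin=smooth): skin is smooth — does not fit, so Negative. (age=13, habitat=desert, diet=carnivore, legs=2, skin=scales): skin is scales — fits, so Positive. (age=16, habitat=ocean, diet=carnivore, legs=1, skin=feathers): skin is feathers — does not fit, so Negative. (age=15, habitat=swamp, diet=carnivore, legs=4, skin=smooth): skin is smooth — does not fit, so Negative. (age=21, habitat=tundra, diet=carnivore, legs=4, skin=smooth): skin is smooth — does not fit, so Negative.

Negative, Positive, Negative, Negative, Negative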